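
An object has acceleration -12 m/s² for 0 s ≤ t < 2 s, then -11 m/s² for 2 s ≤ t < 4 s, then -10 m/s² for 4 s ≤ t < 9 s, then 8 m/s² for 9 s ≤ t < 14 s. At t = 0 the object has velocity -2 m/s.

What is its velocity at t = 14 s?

-58 m/s

Δv equals the area under the a-t graph; then v = v₀ + Δv.
0–2 s: -12 × 2 = -24 m/s
2–4 s: -11 × 2 = -22 m/s
4–9 s: -10 × 5 = -50 m/s
9–14 s: 8 × 5 = 40 m/s
Δv = -56 m/s, so v(14) = -2 + (-56) = -58 m/s.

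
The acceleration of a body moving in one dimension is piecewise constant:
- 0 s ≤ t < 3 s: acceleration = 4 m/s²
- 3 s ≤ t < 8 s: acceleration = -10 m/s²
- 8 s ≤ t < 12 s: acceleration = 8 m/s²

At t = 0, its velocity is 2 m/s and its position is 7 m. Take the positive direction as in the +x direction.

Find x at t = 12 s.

On each constant-a segment, Δv = aΔt and Δx = v₀Δt + ½aΔt²; chain segment to segment.
0–3 s: v starts 2 m/s; Δx = 2·3 + ½·4·3² = 24 m; v ends 14 m/s.
3–8 s: v starts 14 m/s; Δx = 14·5 + ½·-10·5² = -55 m; v ends -36 m/s.
8–12 s: v starts -36 m/s; Δx = -36·4 + ½·8·4² = -80 m; v ends -4 m/s.
x(12) = 7 + Σ Δx = -104 m.

-104 m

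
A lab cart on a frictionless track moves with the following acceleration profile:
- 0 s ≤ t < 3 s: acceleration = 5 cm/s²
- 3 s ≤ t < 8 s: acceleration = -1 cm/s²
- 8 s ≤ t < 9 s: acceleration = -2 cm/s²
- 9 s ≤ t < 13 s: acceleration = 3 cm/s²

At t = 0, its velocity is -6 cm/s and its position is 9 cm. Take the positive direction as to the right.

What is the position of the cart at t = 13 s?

81 cm

On each constant-a segment, Δv = aΔt and Δx = v₀Δt + ½aΔt²; chain segment to segment.
0–3 s: v starts -6 cm/s; Δx = -6·3 + ½·5·3² = 4.5 cm; v ends 9 cm/s.
3–8 s: v starts 9 cm/s; Δx = 9·5 + ½·-1·5² = 32.5 cm; v ends 4 cm/s.
8–9 s: v starts 4 cm/s; Δx = 4·1 + ½·-2·1² = 3 cm; v ends 2 cm/s.
9–13 s: v starts 2 cm/s; Δx = 2·4 + ½·3·4² = 32 cm; v ends 14 cm/s.
x(13) = 9 + Σ Δx = 81 cm.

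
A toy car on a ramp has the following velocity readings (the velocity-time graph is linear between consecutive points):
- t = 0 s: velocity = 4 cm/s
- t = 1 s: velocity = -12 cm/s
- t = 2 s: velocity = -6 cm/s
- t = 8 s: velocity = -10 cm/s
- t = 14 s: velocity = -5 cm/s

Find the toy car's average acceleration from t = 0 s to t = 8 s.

-1.75 cm/s²

Average acceleration = Δv/Δt = (-10 − 4)/(8 − 0) = -1.75 cm/s².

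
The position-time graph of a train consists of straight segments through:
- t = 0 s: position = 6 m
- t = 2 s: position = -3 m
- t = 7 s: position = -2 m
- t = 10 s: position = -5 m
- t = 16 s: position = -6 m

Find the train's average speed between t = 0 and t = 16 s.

Average speed = (total path length)/(elapsed time); on a piecewise-linear x-t graph the path length is Σ|Δx|.
0–2 s: |Δx| = |-3 − 6| = 9 m
2–7 s: |Δx| = |-2 − -3| = 1 m
7–10 s: |Δx| = |-5 − -2| = 3 m
10–16 s: |Δx| = |-6 − -5| = 1 m
Total path = 14 m; average speed = 14/16 = 0.875 m/s.

0.875 m/s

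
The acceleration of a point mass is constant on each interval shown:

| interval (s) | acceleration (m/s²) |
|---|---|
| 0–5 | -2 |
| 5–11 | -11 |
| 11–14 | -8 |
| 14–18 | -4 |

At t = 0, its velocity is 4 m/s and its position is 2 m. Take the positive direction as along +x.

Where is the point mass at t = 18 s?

-905 m

On each constant-a segment, Δv = aΔt and Δx = v₀Δt + ½aΔt²; chain segment to segment.
0–5 s: v starts 4 m/s; Δx = 4·5 + ½·-2·5² = -5 m; v ends -6 m/s.
5–11 s: v starts -6 m/s; Δx = -6·6 + ½·-11·6² = -234 m; v ends -72 m/s.
11–14 s: v starts -72 m/s; Δx = -72·3 + ½·-8·3² = -252 m; v ends -96 m/s.
14–18 s: v starts -96 m/s; Δx = -96·4 + ½·-4·4² = -416 m; v ends -112 m/s.
x(18) = 2 + Σ Δx = -905 m.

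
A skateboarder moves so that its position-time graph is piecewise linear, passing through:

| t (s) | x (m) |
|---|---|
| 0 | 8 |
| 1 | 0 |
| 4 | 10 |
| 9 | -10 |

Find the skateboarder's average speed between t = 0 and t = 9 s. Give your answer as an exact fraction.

Average speed = (total path length)/(elapsed time); on a piecewise-linear x-t graph the path length is Σ|Δx|.
0–1 s: |Δx| = |0 − 8| = 8 m
1–4 s: |Δx| = |10 − 0| = 10 m
4–9 s: |Δx| = |-10 − 10| = 20 m
Total path = 38 m; average speed = 38/9 = 38/9 m/s.

38/9 m/s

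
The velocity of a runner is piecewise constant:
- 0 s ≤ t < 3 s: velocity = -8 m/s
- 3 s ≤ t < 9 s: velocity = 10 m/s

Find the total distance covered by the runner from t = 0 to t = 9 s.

Distance (not displacement) is the total path length: add the absolute areas under v-t.
0–3 s: |-8| × 3 = 24 m
3–9 s: |10| × 6 = 60 m
Total distance = 84 m

84 m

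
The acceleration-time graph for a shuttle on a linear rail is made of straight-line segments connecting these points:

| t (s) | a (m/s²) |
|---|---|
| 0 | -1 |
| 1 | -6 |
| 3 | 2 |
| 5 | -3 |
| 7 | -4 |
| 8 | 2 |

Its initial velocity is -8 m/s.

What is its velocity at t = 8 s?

Δv equals the area under the a-t graph; then v = v₀ + Δv.
0–1 s: ½(-1 + -6)(1) = -3.5 m/s
1–3 s: ½(-6 + 2)(2) = -4 m/s
3–5 s: ½(2 + -3)(2) = -1 m/s
5–7 s: ½(-3 + -4)(2) = -7 m/s
7–8 s: ½(-4 + 2)(1) = -1 m/s
Δv = -16.5 m/s, so v(8) = -8 + (-16.5) = -24.5 m/s.

-24.5 m/s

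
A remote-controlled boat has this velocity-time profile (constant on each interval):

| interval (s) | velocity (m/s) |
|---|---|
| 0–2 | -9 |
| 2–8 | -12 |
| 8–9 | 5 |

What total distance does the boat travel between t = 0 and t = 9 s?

95 m

Distance (not displacement) is the total path length: add the absolute areas under v-t.
0–2 s: |-9| × 2 = 18 m
2–8 s: |-12| × 6 = 72 m
8–9 s: |5| × 1 = 5 m
Total distance = 95 m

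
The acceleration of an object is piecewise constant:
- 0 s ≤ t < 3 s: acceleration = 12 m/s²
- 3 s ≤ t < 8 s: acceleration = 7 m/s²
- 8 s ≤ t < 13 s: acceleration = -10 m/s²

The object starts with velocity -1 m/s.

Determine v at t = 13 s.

Δv equals the area under the a-t graph; then v = v₀ + Δv.
0–3 s: 12 × 3 = 36 m/s
3–8 s: 7 × 5 = 35 m/s
8–13 s: -10 × 5 = -50 m/s
Δv = 21 m/s, so v(13) = -1 + (21) = 20 m/s.

20 m/s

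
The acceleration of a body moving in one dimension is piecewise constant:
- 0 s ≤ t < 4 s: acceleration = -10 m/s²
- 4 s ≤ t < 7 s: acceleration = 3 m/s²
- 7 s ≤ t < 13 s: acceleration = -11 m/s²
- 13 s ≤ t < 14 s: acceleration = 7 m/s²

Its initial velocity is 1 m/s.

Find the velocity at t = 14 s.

Δv equals the area under the a-t graph; then v = v₀ + Δv.
0–4 s: -10 × 4 = -40 m/s
4–7 s: 3 × 3 = 9 m/s
7–13 s: -11 × 6 = -66 m/s
13–14 s: 7 × 1 = 7 m/s
Δv = -90 m/s, so v(14) = 1 + (-90) = -89 m/s.

-89 m/s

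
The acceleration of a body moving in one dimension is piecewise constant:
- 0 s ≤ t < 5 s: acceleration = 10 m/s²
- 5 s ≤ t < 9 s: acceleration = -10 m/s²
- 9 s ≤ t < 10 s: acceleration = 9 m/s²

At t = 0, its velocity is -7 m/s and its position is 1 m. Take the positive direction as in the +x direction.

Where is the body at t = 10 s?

190.5 m

On each constant-a segment, Δv = aΔt and Δx = v₀Δt + ½aΔt²; chain segment to segment.
0–5 s: v starts -7 m/s; Δx = -7·5 + ½·10·5² = 90 m; v ends 43 m/s.
5–9 s: v starts 43 m/s; Δx = 43·4 + ½·-10·4² = 92 m; v ends 3 m/s.
9–10 s: v starts 3 m/s; Δx = 3·1 + ½·9·1² = 7.5 m; v ends 12 m/s.
x(10) = 1 + Σ Δx = 190.5 m.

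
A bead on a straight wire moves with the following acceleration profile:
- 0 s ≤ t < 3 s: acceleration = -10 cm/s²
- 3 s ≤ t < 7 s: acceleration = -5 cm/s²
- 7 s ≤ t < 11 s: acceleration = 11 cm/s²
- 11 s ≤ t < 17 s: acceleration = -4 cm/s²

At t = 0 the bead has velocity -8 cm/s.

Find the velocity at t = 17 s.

Δv equals the area under the a-t graph; then v = v₀ + Δv.
0–3 s: -10 × 3 = -30 cm/s
3–7 s: -5 × 4 = -20 cm/s
7–11 s: 11 × 4 = 44 cm/s
11–17 s: -4 × 6 = -24 cm/s
Δv = -30 cm/s, so v(17) = -8 + (-30) = -38 cm/s.

-38 cm/s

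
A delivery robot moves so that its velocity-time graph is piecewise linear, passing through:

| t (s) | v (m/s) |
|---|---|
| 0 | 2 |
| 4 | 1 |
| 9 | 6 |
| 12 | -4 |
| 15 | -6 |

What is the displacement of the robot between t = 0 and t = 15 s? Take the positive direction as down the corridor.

Displacement is the signed area under the v-t curve.
0–4 s: ½(2 + 1)(4) = 6 m
4–9 s: ½(1 + 6)(5) = 17.5 m
9–12 s: ½(6 + -4)(3) = 3 m
12–15 s: ½(-4 + -6)(3) = -15 m
Net displacement = 11.5 m

11.5 m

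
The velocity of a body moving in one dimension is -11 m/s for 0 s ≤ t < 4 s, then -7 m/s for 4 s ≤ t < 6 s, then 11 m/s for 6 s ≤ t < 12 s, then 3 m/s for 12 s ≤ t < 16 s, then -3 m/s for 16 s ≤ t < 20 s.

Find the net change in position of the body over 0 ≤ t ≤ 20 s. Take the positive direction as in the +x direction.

8 m

Net displacement equals the area under the velocity-time graph (areas below the axis count negative).
0–4 s: -11 × 4 = -44 m
4–6 s: -7 × 2 = -14 m
6–12 s: 11 × 6 = 66 m
12–16 s: 3 × 4 = 12 m
16–20 s: -3 × 4 = -12 m
Net displacement = 8 m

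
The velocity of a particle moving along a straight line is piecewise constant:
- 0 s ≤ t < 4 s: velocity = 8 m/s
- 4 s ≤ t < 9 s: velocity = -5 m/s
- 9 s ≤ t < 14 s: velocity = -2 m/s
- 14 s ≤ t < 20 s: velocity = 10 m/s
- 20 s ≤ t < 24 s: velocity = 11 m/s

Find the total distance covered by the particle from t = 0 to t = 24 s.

171 m

Distance (not displacement) is the total path length: add the absolute areas under v-t.
0–4 s: |8| × 4 = 32 m
4–9 s: |-5| × 5 = 25 m
9–14 s: |-2| × 5 = 10 m
14–20 s: |10| × 6 = 60 m
20–24 s: |11| × 4 = 44 m
Total distance = 171 m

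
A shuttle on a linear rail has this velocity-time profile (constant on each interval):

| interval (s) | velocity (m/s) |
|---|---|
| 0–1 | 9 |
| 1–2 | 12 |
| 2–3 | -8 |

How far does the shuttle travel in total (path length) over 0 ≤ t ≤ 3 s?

29 m

Total distance travelled is ∫|v| dt — sum the magnitudes of each area piece.
0–1 s: |9| × 1 = 9 m
1–2 s: |12| × 1 = 12 m
2–3 s: |-8| × 1 = 8 m
Total distance = 29 m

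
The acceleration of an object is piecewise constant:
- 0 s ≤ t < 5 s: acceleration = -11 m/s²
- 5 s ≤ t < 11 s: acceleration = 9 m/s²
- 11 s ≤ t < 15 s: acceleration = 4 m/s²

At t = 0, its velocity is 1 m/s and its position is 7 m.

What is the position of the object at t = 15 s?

On each constant-a segment, Δv = aΔt and Δx = v₀Δt + ½aΔt²; chain segment to segment.
0–5 s: v starts 1 m/s; Δx = 1·5 + ½·-11·5² = -132.5 m; v ends -54 m/s.
5–11 s: v starts -54 m/s; Δx = -54·6 + ½·9·6² = -162 m; v ends 0 m/s.
11–15 s: v starts 0 m/s; Δx = 0·4 + ½·4·4² = 32 m; v ends 16 m/s.
x(15) = 7 + Σ Δx = -255.5 m.

-255.5 m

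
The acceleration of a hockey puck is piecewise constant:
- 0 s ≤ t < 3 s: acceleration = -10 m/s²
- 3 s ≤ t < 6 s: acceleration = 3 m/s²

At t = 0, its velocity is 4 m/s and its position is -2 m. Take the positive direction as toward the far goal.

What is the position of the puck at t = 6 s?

-99.5 m

On each constant-a segment, Δv = aΔt and Δx = v₀Δt + ½aΔt²; chain segment to segment.
0–3 s: v starts 4 m/s; Δx = 4·3 + ½·-10·3² = -33 m; v ends -26 m/s.
3–6 s: v starts -26 m/s; Δx = -26·3 + ½·3·3² = -64.5 m; v ends -17 m/s.
x(6) = -2 + Σ Δx = -99.5 m.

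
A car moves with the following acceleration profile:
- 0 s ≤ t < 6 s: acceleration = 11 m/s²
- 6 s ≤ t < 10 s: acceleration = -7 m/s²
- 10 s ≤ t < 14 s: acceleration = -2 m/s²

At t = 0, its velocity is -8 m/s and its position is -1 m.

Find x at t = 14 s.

429 m

On each constant-a segment, Δv = aΔt and Δx = v₀Δt + ½aΔt²; chain segment to segment.
0–6 s: v starts -8 m/s; Δx = -8·6 + ½·11·6² = 150 m; v ends 58 m/s.
6–10 s: v starts 58 m/s; Δx = 58·4 + ½·-7·4² = 176 m; v ends 30 m/s.
10–14 s: v starts 30 m/s; Δx = 30·4 + ½·-2·4² = 104 m; v ends 22 m/s.
x(14) = -1 + Σ Δx = 429 m.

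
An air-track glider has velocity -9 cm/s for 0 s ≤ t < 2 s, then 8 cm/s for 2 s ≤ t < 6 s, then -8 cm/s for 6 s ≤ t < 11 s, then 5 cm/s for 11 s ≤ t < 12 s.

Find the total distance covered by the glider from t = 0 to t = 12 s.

95 cm

Distance (not displacement) is the total path length: add the absolute areas under v-t.
0–2 s: |-9| × 2 = 18 cm
2–6 s: |8| × 4 = 32 cm
6–11 s: |-8| × 5 = 40 cm
11–12 s: |5| × 1 = 5 cm
Total distance = 95 cm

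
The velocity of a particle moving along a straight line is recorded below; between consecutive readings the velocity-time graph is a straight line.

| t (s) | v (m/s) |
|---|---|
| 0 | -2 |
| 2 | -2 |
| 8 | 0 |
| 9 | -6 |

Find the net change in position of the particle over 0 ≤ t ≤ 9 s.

Displacement is the signed area under the v-t curve.
0–2 s: -2 × 2 = -4 m
2–8 s: ½(-2 + 0)(6) = -6 m
8–9 s: ½(0 + -6)(1) = -3 m
Net displacement = -13 m

-13 m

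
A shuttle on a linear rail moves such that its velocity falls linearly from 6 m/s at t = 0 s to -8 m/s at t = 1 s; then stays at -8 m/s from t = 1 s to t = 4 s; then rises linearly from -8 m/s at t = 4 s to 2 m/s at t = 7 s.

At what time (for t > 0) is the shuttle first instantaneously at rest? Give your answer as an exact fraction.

t = 3/7 s

v changes sign on 0–1 s (from 6 to -8); the graph is linear there, so v = 0 at t = 0 + (-6)·(1 − 0)/(-8 − 6) = 3/7 s.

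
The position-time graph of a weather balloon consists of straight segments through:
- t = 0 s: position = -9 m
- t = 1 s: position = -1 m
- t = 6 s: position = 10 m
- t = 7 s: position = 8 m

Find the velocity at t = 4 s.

2.2 m/s

Velocity is the slope of the x-t graph on 1–6 s: (10 − -1)/(6 − 1) = 2.2 m/s.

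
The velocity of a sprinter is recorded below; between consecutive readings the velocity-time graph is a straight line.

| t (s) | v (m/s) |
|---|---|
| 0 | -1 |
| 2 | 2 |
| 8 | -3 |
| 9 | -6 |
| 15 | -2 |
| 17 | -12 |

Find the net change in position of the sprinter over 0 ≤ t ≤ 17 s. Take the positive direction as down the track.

Displacement is the signed area under the v-t curve.
0–2 s: ½(-1 + 2)(2) = 1 m
2–8 s: ½(2 + -3)(6) = -3 m
8–9 s: ½(-3 + -6)(1) = -4.5 m
9–15 s: ½(-6 + -2)(6) = -24 m
15–17 s: ½(-2 + -12)(2) = -14 m
Net displacement = -44.5 m

-44.5 m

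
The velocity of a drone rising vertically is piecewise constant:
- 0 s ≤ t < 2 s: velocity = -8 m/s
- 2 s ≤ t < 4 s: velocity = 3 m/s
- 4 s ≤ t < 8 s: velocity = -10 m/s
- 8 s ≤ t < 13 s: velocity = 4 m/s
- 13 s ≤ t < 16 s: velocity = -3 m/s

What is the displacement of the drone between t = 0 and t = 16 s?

-39 m

Net displacement equals the area under the velocity-time graph (areas below the axis count negative).
0–2 s: -8 × 2 = -16 m
2–4 s: 3 × 2 = 6 m
4–8 s: -10 × 4 = -40 m
8–13 s: 4 × 5 = 20 m
13–16 s: -3 × 3 = -9 m
Net displacement = -39 m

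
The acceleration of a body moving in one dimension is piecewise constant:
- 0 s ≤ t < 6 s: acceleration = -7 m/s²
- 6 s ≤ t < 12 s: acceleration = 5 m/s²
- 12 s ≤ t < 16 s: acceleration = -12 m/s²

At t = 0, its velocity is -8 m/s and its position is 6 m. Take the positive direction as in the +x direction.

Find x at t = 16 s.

-554 m

On each constant-a segment, Δv = aΔt and Δx = v₀Δt + ½aΔt²; chain segment to segment.
0–6 s: v starts -8 m/s; Δx = -8·6 + ½·-7·6² = -174 m; v ends -50 m/s.
6–12 s: v starts -50 m/s; Δx = -50·6 + ½·5·6² = -210 m; v ends -20 m/s.
12–16 s: v starts -20 m/s; Δx = -20·4 + ½·-12·4² = -176 m; v ends -68 m/s.
x(16) = 6 + Σ Δx = -554 m.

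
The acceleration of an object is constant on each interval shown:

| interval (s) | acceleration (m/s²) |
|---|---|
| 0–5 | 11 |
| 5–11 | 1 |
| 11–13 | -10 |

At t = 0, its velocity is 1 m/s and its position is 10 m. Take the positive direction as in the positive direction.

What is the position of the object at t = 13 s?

On each constant-a segment, Δv = aΔt and Δx = v₀Δt + ½aΔt²; chain segment to segment.
0–5 s: v starts 1 m/s; Δx = 1·5 + ½·11·5² = 142.5 m; v ends 56 m/s.
5–11 s: v starts 56 m/s; Δx = 56·6 + ½·1·6² = 354 m; v ends 62 m/s.
11–13 s: v starts 62 m/s; Δx = 62·2 + ½·-10·2² = 104 m; v ends 42 m/s.
x(13) = 10 + Σ Δx = 610.5 m.

610.5 m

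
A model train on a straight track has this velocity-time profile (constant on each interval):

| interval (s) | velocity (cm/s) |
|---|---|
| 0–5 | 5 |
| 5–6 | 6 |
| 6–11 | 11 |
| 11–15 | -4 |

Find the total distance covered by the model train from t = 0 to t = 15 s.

Total distance travelled is ∫|v| dt — sum the magnitudes of each area piece.
0–5 s: |5| × 5 = 25 cm
5–6 s: |6| × 1 = 6 cm
6–11 s: |11| × 5 = 55 cm
11–15 s: |-4| × 4 = 16 cm
Total distance = 102 cm

102 cm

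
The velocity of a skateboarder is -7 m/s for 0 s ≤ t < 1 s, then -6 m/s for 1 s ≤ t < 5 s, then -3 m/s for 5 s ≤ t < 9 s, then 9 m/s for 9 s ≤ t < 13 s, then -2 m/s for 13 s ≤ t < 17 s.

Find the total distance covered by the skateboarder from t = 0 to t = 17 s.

87 m

Distance (not displacement) is the total path length: add the absolute areas under v-t.
0–1 s: |-7| × 1 = 7 m
1–5 s: |-6| × 4 = 24 m
5–9 s: |-3| × 4 = 12 m
9–13 s: |9| × 4 = 36 m
13–17 s: |-2| × 4 = 8 m
Total distance = 87 m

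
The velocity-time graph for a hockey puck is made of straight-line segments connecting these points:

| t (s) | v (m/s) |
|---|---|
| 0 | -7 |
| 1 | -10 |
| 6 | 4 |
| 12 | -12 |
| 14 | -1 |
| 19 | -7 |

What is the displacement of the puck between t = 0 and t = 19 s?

-80.5 m

Net displacement equals the area under the velocity-time graph (areas below the axis count negative).
0–1 s: ½(-7 + -10)(1) = -8.5 m
1–6 s: ½(-10 + 4)(5) = -15 m
6–12 s: ½(4 + -12)(6) = -24 m
12–14 s: ½(-12 + -1)(2) = -13 m
14–19 s: ½(-1 + -7)(5) = -20 m
Net displacement = -80.5 m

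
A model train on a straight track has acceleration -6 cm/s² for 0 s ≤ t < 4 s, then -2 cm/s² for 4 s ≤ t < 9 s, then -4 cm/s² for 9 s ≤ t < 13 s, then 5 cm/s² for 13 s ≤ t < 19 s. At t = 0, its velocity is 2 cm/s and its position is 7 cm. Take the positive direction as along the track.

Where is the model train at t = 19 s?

-526 cm

On each constant-a segment, Δv = aΔt and Δx = v₀Δt + ½aΔt²; chain segment to segment.
0–4 s: v starts 2 cm/s; Δx = 2·4 + ½·-6·4² = -40 cm; v ends -22 cm/s.
4–9 s: v starts -22 cm/s; Δx = -22·5 + ½·-2·5² = -135 cm; v ends -32 cm/s.
9–13 s: v starts -32 cm/s; Δx = -32·4 + ½·-4·4² = -160 cm; v ends -48 cm/s.
13–19 s: v starts -48 cm/s; Δx = -48·6 + ½·5·6² = -198 cm; v ends -18 cm/s.
x(19) = 7 + Σ Δx = -526 cm.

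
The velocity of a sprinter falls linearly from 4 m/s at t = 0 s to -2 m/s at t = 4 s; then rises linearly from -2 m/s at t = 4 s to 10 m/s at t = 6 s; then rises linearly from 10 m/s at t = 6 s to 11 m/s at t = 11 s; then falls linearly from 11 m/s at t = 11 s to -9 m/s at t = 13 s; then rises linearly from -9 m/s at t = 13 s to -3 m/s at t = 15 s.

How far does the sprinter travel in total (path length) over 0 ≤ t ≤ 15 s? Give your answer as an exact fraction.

Total distance travelled is ∫|v| dt — sum the magnitudes of each area piece.
0–4 s: v = 0 at t = 8/3 s; triangle areas 16/3 + 4/3 = 20/3 m
4–6 s: v = 0 at t = 13/3 s; triangle areas 1/3 + 25/3 = 26/3 m
6–11 s: |½(10 + 11)(5)| = 52.5 m
11–13 s: v = 0 at t = 12.1 s; triangle areas 6.05 + 4.05 = 10.1 m
13–15 s: |½(-9 + -3)(2)| = 12 m
Total distance = 1349/15 m

1349/15 m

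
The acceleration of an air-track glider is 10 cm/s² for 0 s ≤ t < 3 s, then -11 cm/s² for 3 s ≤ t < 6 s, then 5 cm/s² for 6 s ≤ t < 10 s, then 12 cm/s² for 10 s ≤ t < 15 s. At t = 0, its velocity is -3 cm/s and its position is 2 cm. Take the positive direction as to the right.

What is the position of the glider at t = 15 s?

On each constant-a segment, Δv = aΔt and Δx = v₀Δt + ½aΔt²; chain segment to segment.
0–3 s: v starts -3 cm/s; Δx = -3·3 + ½·10·3² = 36 cm; v ends 27 cm/s.
3–6 s: v starts 27 cm/s; Δx = 27·3 + ½·-11·3² = 31.5 cm; v ends -6 cm/s.
6–10 s: v starts -6 cm/s; Δx = -6·4 + ½·5·4² = 16 cm; v ends 14 cm/s.
10–15 s: v starts 14 cm/s; Δx = 14·5 + ½·12·5² = 220 cm; v ends 74 cm/s.
x(15) = 2 + Σ Δx = 305.5 cm.

305.5 cm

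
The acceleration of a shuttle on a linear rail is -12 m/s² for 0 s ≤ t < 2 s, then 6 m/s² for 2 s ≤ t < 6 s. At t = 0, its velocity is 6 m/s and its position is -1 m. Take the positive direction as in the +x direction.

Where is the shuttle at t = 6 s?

On each constant-a segment, Δv = aΔt and Δx = v₀Δt + ½aΔt²; chain segment to segment.
0–2 s: v starts 6 m/s; Δx = 6·2 + ½·-12·2² = -12 m; v ends -18 m/s.
2–6 s: v starts -18 m/s; Δx = -18·4 + ½·6·4² = -24 m; v ends 6 m/s.
x(6) = -1 + Σ Δx = -37 m.

-37 m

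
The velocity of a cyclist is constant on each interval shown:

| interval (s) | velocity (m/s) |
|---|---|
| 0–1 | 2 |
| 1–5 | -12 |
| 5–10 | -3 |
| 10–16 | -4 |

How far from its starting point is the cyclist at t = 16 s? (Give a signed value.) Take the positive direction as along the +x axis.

-85 m

Displacement is the signed area under the v-t curve.
0–1 s: 2 × 1 = 2 m
1–5 s: -12 × 4 = -48 m
5–10 s: -3 × 5 = -15 m
10–16 s: -4 × 6 = -24 m
Net displacement = -85 m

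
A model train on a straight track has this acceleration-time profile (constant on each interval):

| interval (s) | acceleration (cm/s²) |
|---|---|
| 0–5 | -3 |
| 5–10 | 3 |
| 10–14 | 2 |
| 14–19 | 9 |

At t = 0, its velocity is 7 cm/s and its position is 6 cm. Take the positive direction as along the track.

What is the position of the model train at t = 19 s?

232.5 cm

On each constant-a segment, Δv = aΔt and Δx = v₀Δt + ½aΔt²; chain segment to segment.
0–5 s: v starts 7 cm/s; Δx = 7·5 + ½·-3·5² = -2.5 cm; v ends -8 cm/s.
5–10 s: v starts -8 cm/s; Δx = -8·5 + ½·3·5² = -2.5 cm; v ends 7 cm/s.
10–14 s: v starts 7 cm/s; Δx = 7·4 + ½·2·4² = 44 cm; v ends 15 cm/s.
14–19 s: v starts 15 cm/s; Δx = 15·5 + ½·9·5² = 187.5 cm; v ends 60 cm/s.
x(19) = 6 + Σ Δx = 232.5 cm.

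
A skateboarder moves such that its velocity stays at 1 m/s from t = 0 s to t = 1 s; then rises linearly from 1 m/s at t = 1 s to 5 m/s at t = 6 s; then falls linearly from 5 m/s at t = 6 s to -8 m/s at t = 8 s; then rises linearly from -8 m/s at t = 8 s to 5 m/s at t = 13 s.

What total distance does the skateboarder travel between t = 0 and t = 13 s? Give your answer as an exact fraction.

Distance (not displacement) is the total path length: add the absolute areas under v-t.
0–1 s: |1| × 1 = 1 m
1–6 s: |½(1 + 5)(5)| = 15 m
6–8 s: v = 0 at t = 88/13 s; triangle areas 25/13 + 64/13 = 89/13 m
8–13 s: v = 0 at t = 144/13 s; triangle areas 160/13 + 125/26 = 445/26 m
Total distance = 1039/26 m

1039/26 m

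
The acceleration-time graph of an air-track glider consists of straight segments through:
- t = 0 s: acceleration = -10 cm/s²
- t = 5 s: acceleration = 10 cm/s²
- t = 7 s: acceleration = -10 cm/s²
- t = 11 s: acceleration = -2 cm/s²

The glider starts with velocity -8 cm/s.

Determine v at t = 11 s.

-32 cm/s

Δv equals the area under the a-t graph; then v = v₀ + Δv.
0–5 s: ½(-10 + 10)(5) = 0 cm/s
5–7 s: ½(10 + -10)(2) = 0 cm/s
7–11 s: ½(-10 + -2)(4) = -24 cm/s
Δv = -24 cm/s, so v(11) = -8 + (-24) = -32 cm/s.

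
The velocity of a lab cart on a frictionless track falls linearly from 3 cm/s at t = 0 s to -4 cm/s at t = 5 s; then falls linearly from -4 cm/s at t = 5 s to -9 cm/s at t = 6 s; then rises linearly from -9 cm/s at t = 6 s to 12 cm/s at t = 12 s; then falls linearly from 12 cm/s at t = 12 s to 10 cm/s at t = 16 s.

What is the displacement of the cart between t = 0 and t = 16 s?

44 cm

Net displacement equals the area under the velocity-time graph (areas below the axis count negative).
0–5 s: ½(3 + -4)(5) = -2.5 cm
5–6 s: ½(-4 + -9)(1) = -6.5 cm
6–12 s: ½(-9 + 12)(6) = 9 cm
12–16 s: ½(12 + 10)(4) = 44 cm
Net displacement = 44 cm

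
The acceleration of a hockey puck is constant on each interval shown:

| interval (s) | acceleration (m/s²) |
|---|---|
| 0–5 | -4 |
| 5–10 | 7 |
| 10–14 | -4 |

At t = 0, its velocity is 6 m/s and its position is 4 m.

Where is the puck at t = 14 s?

53.5 m

On each constant-a segment, Δv = aΔt and Δx = v₀Δt + ½aΔt²; chain segment to segment.
0–5 s: v starts 6 m/s; Δx = 6·5 + ½·-4·5² = -20 m; v ends -14 m/s.
5–10 s: v starts -14 m/s; Δx = -14·5 + ½·7·5² = 17.5 m; v ends 21 m/s.
10–14 s: v starts 21 m/s; Δx = 21·4 + ½·-4·4² = 52 m; v ends 5 m/s.
x(14) = 4 + Σ Δx = 53.5 m.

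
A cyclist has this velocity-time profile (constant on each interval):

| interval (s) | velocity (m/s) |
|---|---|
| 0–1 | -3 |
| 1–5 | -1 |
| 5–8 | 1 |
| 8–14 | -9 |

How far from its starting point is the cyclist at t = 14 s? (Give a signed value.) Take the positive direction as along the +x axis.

Displacement is the signed area under the v-t curve.
0–1 s: -3 × 1 = -3 m
1–5 s: -1 × 4 = -4 m
5–8 s: 1 × 3 = 3 m
8–14 s: -9 × 6 = -54 m
Net displacement = -58 m

-58 m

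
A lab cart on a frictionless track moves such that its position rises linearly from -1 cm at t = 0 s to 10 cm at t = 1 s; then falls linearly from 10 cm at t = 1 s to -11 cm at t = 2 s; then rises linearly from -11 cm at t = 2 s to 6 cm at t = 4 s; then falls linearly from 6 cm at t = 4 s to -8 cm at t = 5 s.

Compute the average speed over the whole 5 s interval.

12.6 cm/s

Average speed = (total path length)/(elapsed time); on a piecewise-linear x-t graph the path length is Σ|Δx|.
0–1 s: |Δx| = |10 − -1| = 11 cm
1–2 s: |Δx| = |-11 − 10| = 21 cm
2–4 s: |Δx| = |6 − -11| = 17 cm
4–5 s: |Δx| = |-8 − 6| = 14 cm
Total path = 63 cm; average speed = 63/5 = 12.6 cm/s.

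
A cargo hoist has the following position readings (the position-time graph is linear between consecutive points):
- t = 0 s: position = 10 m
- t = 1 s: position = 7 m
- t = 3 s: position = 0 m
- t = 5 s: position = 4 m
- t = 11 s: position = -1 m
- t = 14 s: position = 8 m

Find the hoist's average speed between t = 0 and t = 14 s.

2 m/s

Average speed = (total path length)/(elapsed time); on a piecewise-linear x-t graph the path length is Σ|Δx|.
0–1 s: |Δx| = |7 − 10| = 3 m
1–3 s: |Δx| = |0 − 7| = 7 m
3–5 s: |Δx| = |4 − 0| = 4 m
5–11 s: |Δx| = |-1 − 4| = 5 m
11–14 s: |Δx| = |8 − -1| = 9 m
Total path = 28 m; average speed = 28/14 = 2 m/s.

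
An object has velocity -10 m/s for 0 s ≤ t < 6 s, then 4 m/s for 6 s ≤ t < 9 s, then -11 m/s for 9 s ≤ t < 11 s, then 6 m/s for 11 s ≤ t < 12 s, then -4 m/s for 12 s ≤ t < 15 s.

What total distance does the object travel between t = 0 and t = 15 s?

Distance (not displacement) is the total path length: add the absolute areas under v-t.
0–6 s: |-10| × 6 = 60 m
6–9 s: |4| × 3 = 12 m
9–11 s: |-11| × 2 = 22 m
11–12 s: |6| × 1 = 6 m
12–15 s: |-4| × 3 = 12 m
Total distance = 112 m

112 m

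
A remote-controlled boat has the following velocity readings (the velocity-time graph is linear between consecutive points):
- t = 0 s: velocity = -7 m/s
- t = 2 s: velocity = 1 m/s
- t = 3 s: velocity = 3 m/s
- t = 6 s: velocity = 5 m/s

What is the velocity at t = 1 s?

On 0–2 s the graph is linear from -7 to 1 m/s: v(1) = -7 + (1 − -7)·(1 − 0)/(2 − 0) = -3 m/s.

-3 m/s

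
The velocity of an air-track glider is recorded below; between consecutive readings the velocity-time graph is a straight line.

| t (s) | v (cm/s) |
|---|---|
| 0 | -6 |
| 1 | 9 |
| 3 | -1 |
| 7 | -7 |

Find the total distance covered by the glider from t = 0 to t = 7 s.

28.1 cm

Total distance travelled is ∫|v| dt — sum the magnitudes of each area piece.
0–1 s: v = 0 at t = 0.4 s; triangle areas 1.2 + 2.7 = 3.9 cm
1–3 s: v = 0 at t = 2.8 s; triangle areas 8.1 + 0.1 = 8.2 cm
3–7 s: |½(-1 + -7)(4)| = 16 cm
Total distance = 28.1 cm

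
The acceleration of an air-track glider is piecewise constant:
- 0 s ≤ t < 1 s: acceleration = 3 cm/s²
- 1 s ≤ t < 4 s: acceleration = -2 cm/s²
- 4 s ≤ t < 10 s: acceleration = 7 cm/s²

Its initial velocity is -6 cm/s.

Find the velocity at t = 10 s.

33 cm/s

Δv equals the area under the a-t graph; then v = v₀ + Δv.
0–1 s: 3 × 1 = 3 cm/s
1–4 s: -2 × 3 = -6 cm/s
4–10 s: 7 × 6 = 42 cm/s
Δv = 39 cm/s, so v(10) = -6 + (39) = 33 cm/s.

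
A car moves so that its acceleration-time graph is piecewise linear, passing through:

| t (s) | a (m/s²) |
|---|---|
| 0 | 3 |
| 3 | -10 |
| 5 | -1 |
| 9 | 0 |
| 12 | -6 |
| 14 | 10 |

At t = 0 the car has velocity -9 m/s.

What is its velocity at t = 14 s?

-37.5 m/s

Δv equals the area under the a-t graph; then v = v₀ + Δv.
0–3 s: ½(3 + -10)(3) = -10.5 m/s
3–5 s: ½(-10 + -1)(2) = -11 m/s
5–9 s: ½(-1 + 0)(4) = -2 m/s
9–12 s: ½(0 + -6)(3) = -9 m/s
12–14 s: ½(-6 + 10)(2) = 4 m/s
Δv = -28.5 m/s, so v(14) = -9 + (-28.5) = -37.5 m/s.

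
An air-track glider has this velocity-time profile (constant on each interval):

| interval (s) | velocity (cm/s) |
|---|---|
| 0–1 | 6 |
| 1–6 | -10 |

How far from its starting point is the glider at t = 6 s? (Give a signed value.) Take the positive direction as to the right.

-44 cm

Net displacement equals the area under the velocity-time graph (areas below the axis count negative).
0–1 s: 6 × 1 = 6 cm
1–6 s: -10 × 5 = -50 cm
Net displacement = -44 cm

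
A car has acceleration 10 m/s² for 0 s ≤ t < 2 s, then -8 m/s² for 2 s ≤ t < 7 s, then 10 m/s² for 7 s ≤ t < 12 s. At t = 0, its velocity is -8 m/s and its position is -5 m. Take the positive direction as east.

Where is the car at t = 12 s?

On each constant-a segment, Δv = aΔt and Δx = v₀Δt + ½aΔt²; chain segment to segment.
0–2 s: v starts -8 m/s; Δx = -8·2 + ½·10·2² = 4 m; v ends 12 m/s.
2–7 s: v starts 12 m/s; Δx = 12·5 + ½·-8·5² = -40 m; v ends -28 m/s.
7–12 s: v starts -28 m/s; Δx = -28·5 + ½·10·5² = -15 m; v ends 22 m/s.
x(12) = -5 + Σ Δx = -56 m.

-56 m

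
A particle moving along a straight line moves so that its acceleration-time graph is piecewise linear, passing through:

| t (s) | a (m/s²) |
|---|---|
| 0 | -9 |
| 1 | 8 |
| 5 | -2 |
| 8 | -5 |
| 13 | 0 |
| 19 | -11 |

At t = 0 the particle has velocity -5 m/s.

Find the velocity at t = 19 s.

-49.5 m/s

Δv equals the area under the a-t graph; then v = v₀ + Δv.
0–1 s: ½(-9 + 8)(1) = -0.5 m/s
1–5 s: ½(8 + -2)(4) = 12 m/s
5–8 s: ½(-2 + -5)(3) = -10.5 m/s
8–13 s: ½(-5 + 0)(5) = -12.5 m/s
13–19 s: ½(0 + -11)(6) = -33 m/s
Δv = -44.5 m/s, so v(19) = -5 + (-44.5) = -49.5 m/s.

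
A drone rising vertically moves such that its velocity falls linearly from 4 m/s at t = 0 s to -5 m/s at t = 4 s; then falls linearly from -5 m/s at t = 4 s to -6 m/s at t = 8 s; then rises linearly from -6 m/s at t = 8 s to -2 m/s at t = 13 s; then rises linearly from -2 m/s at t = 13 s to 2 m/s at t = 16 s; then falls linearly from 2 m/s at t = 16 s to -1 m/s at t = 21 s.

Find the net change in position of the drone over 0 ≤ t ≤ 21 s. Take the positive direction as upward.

-41.5 m

Displacement is the signed area under the v-t curve.
0–4 s: ½(4 + -5)(4) = -2 m
4–8 s: ½(-5 + -6)(4) = -22 m
8–13 s: ½(-6 + -2)(5) = -20 m
13–16 s: ½(-2 + 2)(3) = 0 m
16–21 s: ½(2 + -1)(5) = 2.5 m
Net displacement = -41.5 m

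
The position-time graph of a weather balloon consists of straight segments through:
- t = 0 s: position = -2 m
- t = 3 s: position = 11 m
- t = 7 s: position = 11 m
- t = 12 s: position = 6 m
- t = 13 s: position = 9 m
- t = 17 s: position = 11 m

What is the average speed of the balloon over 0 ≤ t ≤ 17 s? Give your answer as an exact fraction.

Average speed = (total path length)/(elapsed time); on a piecewise-linear x-t graph the path length is Σ|Δx|.
0–3 s: |Δx| = |11 − -2| = 13 m
3–7 s: |Δx| = |11 − 11| = 0 m
7–12 s: |Δx| = |6 − 11| = 5 m
12–13 s: |Δx| = |9 − 6| = 3 m
13–17 s: |Δx| = |11 − 9| = 2 m
Total path = 23 m; average speed = 23/17 = 23/17 m/s.

23/17 m/s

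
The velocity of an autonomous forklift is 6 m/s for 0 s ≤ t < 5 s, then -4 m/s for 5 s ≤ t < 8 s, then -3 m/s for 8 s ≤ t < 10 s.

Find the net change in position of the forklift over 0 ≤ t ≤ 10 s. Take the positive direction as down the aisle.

12 m

Net displacement equals the area under the velocity-time graph (areas below the axis count negative).
0–5 s: 6 × 5 = 30 m
5–8 s: -4 × 3 = -12 m
8–10 s: -3 × 2 = -6 m
Net displacement = 12 m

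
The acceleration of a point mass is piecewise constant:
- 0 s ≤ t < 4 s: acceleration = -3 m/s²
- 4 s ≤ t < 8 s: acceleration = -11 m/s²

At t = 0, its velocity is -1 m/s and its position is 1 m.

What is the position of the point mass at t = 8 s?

-167 m

On each constant-a segment, Δv = aΔt and Δx = v₀Δt + ½aΔt²; chain segment to segment.
0–4 s: v starts -1 m/s; Δx = -1·4 + ½·-3·4² = -28 m; v ends -13 m/s.
4–8 s: v starts -13 m/s; Δx = -13·4 + ½·-11·4² = -140 m; v ends -57 m/s.
x(8) = 1 + Σ Δx = -167 m.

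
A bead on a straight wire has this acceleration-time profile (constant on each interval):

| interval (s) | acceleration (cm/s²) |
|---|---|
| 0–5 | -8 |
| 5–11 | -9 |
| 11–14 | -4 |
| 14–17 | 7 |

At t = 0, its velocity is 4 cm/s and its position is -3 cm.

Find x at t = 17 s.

On each constant-a segment, Δv = aΔt and Δx = v₀Δt + ½aΔt²; chain segment to segment.
0–5 s: v starts 4 cm/s; Δx = 4·5 + ½·-8·5² = -80 cm; v ends -36 cm/s.
5–11 s: v starts -36 cm/s; Δx = -36·6 + ½·-9·6² = -378 cm; v ends -90 cm/s.
11–14 s: v starts -90 cm/s; Δx = -90·3 + ½·-4·3² = -288 cm; v ends -102 cm/s.
14–17 s: v starts -102 cm/s; Δx = -102·3 + ½·7·3² = -274.5 cm; v ends -81 cm/s.
x(17) = -3 + Σ Δx = -1023.5 cm.

-1023.5 cm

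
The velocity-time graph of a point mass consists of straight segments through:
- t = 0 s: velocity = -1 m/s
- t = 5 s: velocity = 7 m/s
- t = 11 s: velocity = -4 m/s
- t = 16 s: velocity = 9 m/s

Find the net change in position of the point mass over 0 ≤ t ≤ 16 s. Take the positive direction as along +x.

Displacement is the signed area under the v-t curve.
0–5 s: ½(-1 + 7)(5) = 15 m
5–11 s: ½(7 + -4)(6) = 9 m
11–16 s: ½(-4 + 9)(5) = 12.5 m
Net displacement = 36.5 m

36.5 m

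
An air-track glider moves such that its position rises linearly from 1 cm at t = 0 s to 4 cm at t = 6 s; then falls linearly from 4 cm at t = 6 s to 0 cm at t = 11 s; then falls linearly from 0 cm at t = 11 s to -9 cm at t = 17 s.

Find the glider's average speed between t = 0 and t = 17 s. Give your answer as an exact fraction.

16/17 cm/s

Average speed = (total path length)/(elapsed time); on a piecewise-linear x-t graph the path length is Σ|Δx|.
0–6 s: |Δx| = |4 − 1| = 3 cm
6–11 s: |Δx| = |0 − 4| = 4 cm
11–17 s: |Δx| = |-9 − 0| = 9 cm
Total path = 16 cm; average speed = 16/17 = 16/17 cm/s.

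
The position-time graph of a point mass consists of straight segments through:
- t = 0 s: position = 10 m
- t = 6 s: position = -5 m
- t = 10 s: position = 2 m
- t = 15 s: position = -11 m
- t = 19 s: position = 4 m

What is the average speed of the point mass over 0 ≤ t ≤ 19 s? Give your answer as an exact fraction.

50/19 m/s

Average speed = (total path length)/(elapsed time); on a piecewise-linear x-t graph the path length is Σ|Δx|.
0–6 s: |Δx| = |-5 − 10| = 15 m
6–10 s: |Δx| = |2 − -5| = 7 m
10–15 s: |Δx| = |-11 − 2| = 13 m
15–19 s: |Δx| = |4 − -11| = 15 m
Total path = 50 m; average speed = 50/19 = 50/19 m/s.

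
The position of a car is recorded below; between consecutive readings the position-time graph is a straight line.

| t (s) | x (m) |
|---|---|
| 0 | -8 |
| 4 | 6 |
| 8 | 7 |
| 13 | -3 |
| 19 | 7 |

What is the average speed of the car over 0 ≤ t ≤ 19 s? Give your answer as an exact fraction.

Average speed = (total path length)/(elapsed time); on a piecewise-linear x-t graph the path length is Σ|Δx|.
0–4 s: |Δx| = |6 − -8| = 14 m
4–8 s: |Δx| = |7 − 6| = 1 m
8–13 s: |Δx| = |-3 − 7| = 10 m
13–19 s: |Δx| = |7 − -3| = 10 m
Total path = 35 m; average speed = 35/19 = 35/19 m/s.

35/19 m/s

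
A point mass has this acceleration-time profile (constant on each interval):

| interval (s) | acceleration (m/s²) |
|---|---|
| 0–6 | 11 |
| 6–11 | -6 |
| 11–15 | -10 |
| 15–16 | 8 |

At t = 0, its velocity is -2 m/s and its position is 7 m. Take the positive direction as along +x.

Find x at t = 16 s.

On each constant-a segment, Δv = aΔt and Δx = v₀Δt + ½aΔt²; chain segment to segment.
0–6 s: v starts -2 m/s; Δx = -2·6 + ½·11·6² = 186 m; v ends 64 m/s.
6–11 s: v starts 64 m/s; Δx = 64·5 + ½·-6·5² = 245 m; v ends 34 m/s.
11–15 s: v starts 34 m/s; Δx = 34·4 + ½·-10·4² = 56 m; v ends -6 m/s.
15–16 s: v starts -6 m/s; Δx = -6·1 + ½·8·1² = -2 m; v ends 2 m/s.
x(16) = 7 + Σ Δx = 492 m.

492 m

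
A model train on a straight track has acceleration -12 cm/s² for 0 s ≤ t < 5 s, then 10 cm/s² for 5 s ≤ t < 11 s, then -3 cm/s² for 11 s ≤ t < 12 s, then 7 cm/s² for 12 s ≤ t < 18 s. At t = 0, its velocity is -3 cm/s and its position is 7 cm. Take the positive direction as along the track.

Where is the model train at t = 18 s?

On each constant-a segment, Δv = aΔt and Δx = v₀Δt + ½aΔt²; chain segment to segment.
0–5 s: v starts -3 cm/s; Δx = -3·5 + ½·-12·5² = -165 cm; v ends -63 cm/s.
5–11 s: v starts -63 cm/s; Δx = -63·6 + ½·10·6² = -198 cm; v ends -3 cm/s.
11–12 s: v starts -3 cm/s; Δx = -3·1 + ½·-3·1² = -4.5 cm; v ends -6 cm/s.
12–18 s: v starts -6 cm/s; Δx = -6·6 + ½·7·6² = 90 cm; v ends 36 cm/s.
x(18) = 7 + Σ Δx = -270.5 cm.

-270.5 cm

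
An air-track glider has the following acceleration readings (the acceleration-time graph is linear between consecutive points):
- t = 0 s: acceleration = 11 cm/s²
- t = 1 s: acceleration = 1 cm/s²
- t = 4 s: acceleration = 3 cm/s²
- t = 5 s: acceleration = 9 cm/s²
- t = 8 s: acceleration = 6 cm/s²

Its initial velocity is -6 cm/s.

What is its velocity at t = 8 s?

Δv equals the area under the a-t graph; then v = v₀ + Δv.
0–1 s: ½(11 + 1)(1) = 6 cm/s
1–4 s: ½(1 + 3)(3) = 6 cm/s
4–5 s: ½(3 + 9)(1) = 6 cm/s
5–8 s: ½(9 + 6)(3) = 22.5 cm/s
Δv = 40.5 cm/s, so v(8) = -6 + (40.5) = 34.5 cm/s.

34.5 cm/s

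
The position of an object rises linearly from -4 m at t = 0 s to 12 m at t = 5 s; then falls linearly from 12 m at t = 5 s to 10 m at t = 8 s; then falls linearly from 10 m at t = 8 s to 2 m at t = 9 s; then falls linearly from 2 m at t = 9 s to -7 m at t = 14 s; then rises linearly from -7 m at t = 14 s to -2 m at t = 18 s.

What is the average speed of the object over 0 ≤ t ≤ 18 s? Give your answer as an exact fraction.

20/9 m/s

Average speed = (total path length)/(elapsed time); on a piecewise-linear x-t graph the path length is Σ|Δx|.
0–5 s: |Δx| = |12 − -4| = 16 m
5–8 s: |Δx| = |10 − 12| = 2 m
8–9 s: |Δx| = |2 − 10| = 8 m
9–14 s: |Δx| = |-7 − 2| = 9 m
14–18 s: |Δx| = |-2 − -7| = 5 m
Total path = 40 m; average speed = 40/18 = 20/9 m/s.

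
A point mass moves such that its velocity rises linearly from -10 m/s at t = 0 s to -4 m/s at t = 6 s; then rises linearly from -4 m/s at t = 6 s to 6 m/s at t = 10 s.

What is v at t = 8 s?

1 m/s

On 6–10 s the graph is linear from -4 to 6 m/s: v(8) = -4 + (6 − -4)·(8 − 6)/(10 − 6) = 1 m/s.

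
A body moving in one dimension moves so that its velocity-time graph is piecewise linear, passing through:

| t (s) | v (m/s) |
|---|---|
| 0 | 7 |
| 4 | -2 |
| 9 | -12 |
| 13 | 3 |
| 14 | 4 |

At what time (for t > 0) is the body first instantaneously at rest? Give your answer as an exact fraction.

t = 28/9 s

v changes sign on 0–4 s (from 7 to -2); the graph is linear there, so v = 0 at t = 0 + (-7)·(4 − 0)/(-2 − 7) = 28/9 s.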